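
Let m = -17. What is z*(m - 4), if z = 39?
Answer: -819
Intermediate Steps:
z*(m - 4) = 39*(-17 - 4) = 39*(-21) = -819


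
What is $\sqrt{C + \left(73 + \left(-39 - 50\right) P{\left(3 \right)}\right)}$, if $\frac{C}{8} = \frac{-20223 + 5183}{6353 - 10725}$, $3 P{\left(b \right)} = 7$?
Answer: $\frac{2 i \sqrt{288004407}}{3279} \approx 10.351 i$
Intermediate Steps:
$P{\left(b \right)} = \frac{7}{3}$ ($P{\left(b \right)} = \frac{1}{3} \cdot 7 = \frac{7}{3}$)
$C = \frac{30080}{1093}$ ($C = 8 \frac{-20223 + 5183}{6353 - 10725} = 8 \left(- \frac{15040}{-4372}\right) = 8 \left(\left(-15040\right) \left(- \frac{1}{4372}\right)\right) = 8 \cdot \frac{3760}{1093} = \frac{30080}{1093} \approx 27.521$)
$\sqrt{C + \left(73 + \left(-39 - 50\right) P{\left(3 \right)}\right)} = \sqrt{\frac{30080}{1093} + \left(73 + \left(-39 - 50\right) \frac{7}{3}\right)} = \sqrt{\frac{30080}{1093} + \left(73 - \frac{623}{3}\right)} = \sqrt{\frac{30080}{1093} - \frac{404}{3}} = \sqrt{- \frac{351332}{3279}} = \frac{2 i \sqrt{288004407}}{3279}$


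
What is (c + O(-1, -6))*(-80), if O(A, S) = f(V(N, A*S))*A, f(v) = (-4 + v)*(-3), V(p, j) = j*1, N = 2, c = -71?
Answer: 5200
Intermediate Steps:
V(p, j) = j
f(v) = 12 - 3*v
O(A, S) = A*(12 - 3*A*S) (O(A, S) = (12 - 3*A*S)*A = A*(12 - 3*A*S))
(c + O(-1, -6))*(-80) = (-71 + 3*(-1)*(4 - 1*(-1)*(-6)))*(-80) = (-71 + 3*(-1)*(4 - 6))*(-80) = (-71 + 3*(-1)*(-2))*(-80) = (-71 + 6)*(-80) = -65*(-80) = 5200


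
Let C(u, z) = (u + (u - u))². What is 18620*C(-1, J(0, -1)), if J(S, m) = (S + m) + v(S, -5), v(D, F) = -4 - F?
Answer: 18620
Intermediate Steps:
J(S, m) = 1 + S + m (J(S, m) = (S + m) + (-4 - 1*(-5)) = (S + m) + (-4 + 5) = (S + m) + 1 = 1 + S + m)
C(u, z) = u² (C(u, z) = (u + 0)² = u²)
18620*C(-1, J(0, -1)) = 18620*(-1)² = 18620*1 = 18620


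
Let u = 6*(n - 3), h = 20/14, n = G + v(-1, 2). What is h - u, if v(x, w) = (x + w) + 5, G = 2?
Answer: -200/7 ≈ -28.571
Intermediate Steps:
v(x, w) = 5 + w + x (v(x, w) = (w + x) + 5 = 5 + w + x)
n = 8 (n = 2 + (5 + 2 - 1) = 2 + 6 = 8)
h = 10/7 (h = 20*(1/14) = 10/7 ≈ 1.4286)
u = 30 (u = 6*(8 - 3) = 6*5 = 30)
h - u = 10/7 - 1*30 = 10/7 - 30 = -200/7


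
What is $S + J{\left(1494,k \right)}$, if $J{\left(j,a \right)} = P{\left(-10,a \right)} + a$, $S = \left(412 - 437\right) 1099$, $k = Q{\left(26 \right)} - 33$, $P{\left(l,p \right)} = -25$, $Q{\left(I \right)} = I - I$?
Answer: $-27533$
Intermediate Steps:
$Q{\left(I \right)} = 0$
$k = -33$ ($k = 0 - 33 = -33$)
$S = -27475$ ($S = \left(-25\right) 1099 = -27475$)
$J{\left(j,a \right)} = -25 + a$
$S + J{\left(1494,k \right)} = -27475 - 58 = -27533$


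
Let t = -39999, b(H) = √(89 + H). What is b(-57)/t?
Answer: -4*√2/39999 ≈ -0.00014142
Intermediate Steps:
b(-57)/t = √(89 - 57)/(-39999) = √32*(-1/39999) = (4*√2)*(-1/39999) = -4*√2/39999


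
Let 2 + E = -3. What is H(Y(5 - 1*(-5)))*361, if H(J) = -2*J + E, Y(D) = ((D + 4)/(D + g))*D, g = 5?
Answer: -25631/3 ≈ -8543.7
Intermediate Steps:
E = -5 (E = -2 - 3 = -5)
Y(D) = D*(4 + D)/(5 + D) (Y(D) = ((D + 4)/(D + 5))*D = ((4 + D)/(5 + D))*D = D*(4 + D)/(5 + D))
H(J) = -5 - 2*J (H(J) = -2*J - 5 = -5 - 2*J)
H(Y(5 - 1*(-5)))*361 = (-5 - 2*(5 - 1*(-5))*(4 + (5 - 1*(-5)))/(5 + (5 - 1*(-5))))*361 = (-5 - 2*(5 + 5)*(4 + (5 + 5))/(5 + (5 + 5)))*361 = (-5 - 20*(4 + 10)/(5 + 10))*361 = (-5 - 20*14/15)*361 = (-5 - 2*28/3)*361 = (-5 - 56/3)*361 = -71/3*361 = -25631/3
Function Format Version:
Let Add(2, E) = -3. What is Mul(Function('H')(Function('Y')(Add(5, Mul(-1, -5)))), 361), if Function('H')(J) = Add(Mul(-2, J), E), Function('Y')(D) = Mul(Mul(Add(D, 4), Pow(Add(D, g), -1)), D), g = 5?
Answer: Rational(-25631, 3) ≈ -8543.7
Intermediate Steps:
E = -5 (E = Add(-2, -3) = -5)
Function('Y')(D) = Mul(D, Pow(Add(5, D), -1), Add(4, D)) (Function('Y')(D) = Mul(Mul(Add(D, 4), Pow(Add(D, 5), -1)), D) = Mul(Mul(Add(4, D), Pow(Add(5, D), -1)), D) = Mul(Mul(Pow(Add(5, D), -1), Add(4, D)), D) = Mul(D, Pow(Add(5, D), -1), Add(4, D)))
Function('H')(J) = Add(-5, Mul(-2, J)) (Function('H')(J) = Add(Mul(-2, J), -5) = Add(-5, Mul(-2, J)))
Mul(Function('H')(Function('Y')(Add(5, Mul(-1, -5)))), 361) = Mul(Add(-5, Mul(-2, Mul(Add(5, Mul(-1, -5)), Pow(Add(5, Add(5, Mul(-1, -5))), -1), Add(4, Add(5, Mul(-1, -5)))))), 361) = Mul(Add(-5, Mul(-2, Mul(Add(5, 5), Pow(Add(5, Add(5, 5)), -1), Add(4, Add(5, 5))))), 361) = Mul(Add(-5, Mul(-2, Mul(10, Pow(Add(5, 10), -1), Add(4, 10)))), 361) = Mul(Add(-5, Mul(-2, Mul(10, Pow(15, -1), 14))), 361) = Mul(Add(-5, Mul(-2, Mul(10, Rational(1, 15), 14))), 361) = Mul(Add(-5, Mul(-2, Rational(28, 3))), 361) = Mul(Add(-5, Rational(-56, 3)), 361) = Mul(Rational(-71, 3), 361) = Rational(-25631, 3)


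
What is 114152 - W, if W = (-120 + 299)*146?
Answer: 88018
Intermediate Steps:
W = 26134 (W = 179*146 = 26134)
114152 - W = 114152 - 1*26134 = 114152 - 26134 = 88018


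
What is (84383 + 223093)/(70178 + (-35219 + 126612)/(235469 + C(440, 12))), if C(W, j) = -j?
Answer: 72397376532/16523992739 ≈ 4.3813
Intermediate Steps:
(84383 + 223093)/(70178 + (-35219 + 126612)/(235469 + C(440, 12))) = (84383 + 223093)/(70178 + (-35219 + 126612)/(235469 - 1*12)) = 307476/(70178 + 91393/(235469 - 12)) = 307476/(70178 + 91393/235457) = 307476/(16523992739/235457) = 307476*(235457/16523992739) = 72397376532/16523992739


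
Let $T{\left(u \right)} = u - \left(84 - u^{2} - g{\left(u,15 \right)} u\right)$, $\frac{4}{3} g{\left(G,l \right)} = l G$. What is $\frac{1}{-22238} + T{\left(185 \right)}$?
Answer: $\frac{18651333049}{44476} \approx 4.1936 \cdot 10^{5}$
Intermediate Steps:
$g{\left(G,l \right)} = \frac{3 G l}{4}$ ($g{\left(G,l \right)} = \frac{3 l G}{4} = \frac{3 G l}{4}$)
$T{\left(u \right)} = -84 + u + \frac{49 u^{2}}{4}$ ($T{\left(u \right)} = u - \left(84 - u^{2} - \frac{3}{4} u 15 u\right) = u - \left(84 - u^{2} - \frac{45 u}{4} u\right) = u + \left(\left(u^{2} + \frac{45 u^{2}}{4}\right) - 84\right) = u + \left(\frac{49 u^{2}}{4} - 84\right) = u + \left(-84 + \frac{49 u^{2}}{4}\right) = -84 + u + \frac{49 u^{2}}{4}$)
$\frac{1}{-22238} + T{\left(185 \right)} = \frac{1}{-22238} + \left(-84 + 185 + \frac{49 \cdot 185^{2}}{4}\right) = - \frac{1}{22238} + \left(-84 + 185 + \frac{49}{4} \cdot 34225\right) = - \frac{1}{22238} + \left(-84 + 185 + \frac{1677025}{4}\right) = - \frac{1}{22238} + \frac{1677429}{4} = \frac{18651333049}{44476}$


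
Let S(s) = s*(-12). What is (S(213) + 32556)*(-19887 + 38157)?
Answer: 548100000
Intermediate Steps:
S(s) = -12*s
(S(213) + 32556)*(-19887 + 38157) = (-12*213 + 32556)*(-19887 + 38157) = (-2556 + 32556)*18270 = 30000*18270 = 548100000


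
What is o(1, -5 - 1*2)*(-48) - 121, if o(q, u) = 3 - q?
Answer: -217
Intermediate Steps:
o(1, -5 - 1*2)*(-48) - 121 = (3 - 1*1)*(-48) - 121 = (3 - 1)*(-48) - 121 = 2*(-48) - 121 = -96 - 121 = -217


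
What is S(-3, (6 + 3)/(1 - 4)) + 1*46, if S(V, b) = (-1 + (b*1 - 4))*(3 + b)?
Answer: 46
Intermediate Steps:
S(V, b) = (-5 + b)*(3 + b) (S(V, b) = (-1 + (b - 4))*(3 + b) = (-1 + (-4 + b))*(3 + b) = (-5 + b)*(3 + b))
S(-3, (6 + 3)/(1 - 4)) + 1*46 = (-15 + ((6 + 3)/(1 - 4))² - 2*(6 + 3)/(1 - 4)) + 1*46 = (-15 + (9/(-3))² - 18/(-3)) + 46 = (-15 + (9*(-⅓))² - 18*(-1)/3) + 46 = (-15 + (-3)² - 2*(-3)) + 46 = (-15 + 9 + 6) + 46 = 0 + 46 = 46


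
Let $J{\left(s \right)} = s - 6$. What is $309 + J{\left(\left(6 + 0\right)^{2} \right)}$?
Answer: $339$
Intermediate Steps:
$J{\left(s \right)} = -6 + s$ ($J{\left(s \right)} = s - 6 = -6 + s$)
$309 + J{\left(\left(6 + 0\right)^{2} \right)} = 309 - \left(6 - \left(6 + 0\right)^{2}\right) = 309 - \left(6 - 6^{2}\right) = 309 + \left(-6 + 36\right) = 309 + 30 = 339$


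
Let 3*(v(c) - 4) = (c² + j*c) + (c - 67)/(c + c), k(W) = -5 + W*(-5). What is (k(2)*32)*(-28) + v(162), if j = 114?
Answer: 27554351/972 ≈ 28348.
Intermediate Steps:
k(W) = -5 - 5*W
v(c) = 4 + 38*c + c²/3 + (-67 + c)/(6*c) (v(c) = 4 + ((c² + 114*c) + (c - 67)/(c + c))/3 = 4 + ((c² + 114*c) + (-67 + c)/((2*c)))/3 = 4 + ((c² + 114*c) + (-67 + c)*(1/(2*c)))/3 = 4 + ((c² + 114*c) + (-67 + c)/(2*c))/3 = 4 + (c² + 114*c + (-67 + c)/(2*c))/3 = 4 + (38*c + c²/3 + (-67 + c)/(6*c)) = 4 + 38*c + c²/3 + (-67 + c)/(6*c))
(k(2)*32)*(-28) + v(162) = ((-5 - 5*2)*32)*(-28) + (⅙)*(-67 + 162*(25 + 2*162² + 228*162))/162 = ((-5 - 10)*32)*(-28) + (⅙)*(1/162)*(-67 + 162*(25 + 2*26244 + 36936)) = -15*32*(-28) + (⅙)*(1/162)*(-67 + 162*(25 + 52488 + 36936)) = -480*(-28) + (⅙)*(1/162)*(-67 + 162*89449) = 13440 + (⅙)*(1/162)*(-67 + 14490738) = 13440 + (⅙)*(1/162)*14490671 = 13440 + 14490671/972 = 27554351/972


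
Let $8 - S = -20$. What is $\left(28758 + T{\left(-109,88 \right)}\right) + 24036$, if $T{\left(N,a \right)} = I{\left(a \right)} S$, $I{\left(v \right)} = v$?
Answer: $55258$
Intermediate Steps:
$S = 28$ ($S = 8 - -20 = 8 + 20 = 28$)
$T{\left(N,a \right)} = 28 a$ ($T{\left(N,a \right)} = a 28 = 28 a$)
$\left(28758 + T{\left(-109,88 \right)}\right) + 24036 = \left(28758 + 28 \cdot 88\right) + 24036 = \left(28758 + 2464\right) + 24036 = 31222 + 24036 = 55258$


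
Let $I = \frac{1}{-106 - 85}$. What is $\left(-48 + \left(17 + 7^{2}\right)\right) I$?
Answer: $- \frac{18}{191} \approx -0.094241$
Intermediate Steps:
$I = - \frac{1}{191}$ ($I = \frac{1}{-191} = - \frac{1}{191} \approx -0.0052356$)
$\left(-48 + \left(17 + 7^{2}\right)\right) I = \left(-48 + \left(17 + 7^{2}\right)\right) \left(- \frac{1}{191}\right) = \left(-48 + \left(17 + 49\right)\right) \left(- \frac{1}{191}\right) = \left(-48 + 66\right) \left(- \frac{1}{191}\right) = 18 \left(- \frac{1}{191}\right) = - \frac{18}{191}$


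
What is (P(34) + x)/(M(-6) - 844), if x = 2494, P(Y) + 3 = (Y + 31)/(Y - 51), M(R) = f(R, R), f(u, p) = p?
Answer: -21141/7225 ≈ -2.9261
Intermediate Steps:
M(R) = R
P(Y) = -3 + (31 + Y)/(-51 + Y) (P(Y) = -3 + (Y + 31)/(Y - 51) = -3 + (31 + Y)/(-51 + Y))
(P(34) + x)/(M(-6) - 844) = (2*(92 - 1*34)/(-51 + 34) + 2494)/(-6 - 844) = (2*(92 - 34)/(-17) + 2494)/(-850) = (2*(-1/17)*58 + 2494)*(-1/850) = (-116/17 + 2494)*(-1/850) = (42282/17)*(-1/850) = -21141/7225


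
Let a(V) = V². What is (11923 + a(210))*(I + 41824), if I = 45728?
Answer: 4904925696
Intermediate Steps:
(11923 + a(210))*(I + 41824) = (11923 + 210²)*(45728 + 41824) = (11923 + 44100)*87552 = 56023*87552 = 4904925696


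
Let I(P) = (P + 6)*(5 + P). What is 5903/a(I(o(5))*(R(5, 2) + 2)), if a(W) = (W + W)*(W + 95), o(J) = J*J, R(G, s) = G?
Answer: 5903/85997100 ≈ 6.8642e-5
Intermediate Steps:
o(J) = J²
I(P) = (5 + P)*(6 + P) (I(P) = (6 + P)*(5 + P) = (5 + P)*(6 + P))
a(W) = 2*W*(95 + W) (a(W) = (2*W)*(95 + W) = 2*W*(95 + W))
5903/a(I(o(5))*(R(5, 2) + 2)) = 5903/((2*((30 + (5²)² + 11*5²)*(5 + 2))*(95 + (30 + (5²)² + 11*5²)*(5 + 2)))) = 5903/((2*((30 + 25² + 11*25)*7)*(95 + (30 + 25² + 11*25)*7))) = 5903/((2*((30 + 625 + 275)*7)*(95 + (30 + 625 + 275)*7))) = 5903/((2*(930*7)*(95 + 930*7))) = 5903/((2*6510*(95 + 6510))) = 5903/((2*6510*6605)) = 5903/85997100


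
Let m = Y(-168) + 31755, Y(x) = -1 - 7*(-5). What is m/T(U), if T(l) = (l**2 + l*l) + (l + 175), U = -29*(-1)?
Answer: 31789/1886 ≈ 16.855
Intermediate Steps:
Y(x) = 34 (Y(x) = -1 + 35 = 34)
U = 29
T(l) = 175 + l + 2*l**2 (T(l) = (l**2 + l**2) + (175 + l) = 2*l**2 + (175 + l) = 175 + l + 2*l**2)
m = 31789 (m = 34 + 31755 = 31789)
m/T(U) = 31789/(175 + 29 + 2*29**2) = 31789/(175 + 29 + 2*841) = 31789/(175 + 29 + 1682) = 31789/1886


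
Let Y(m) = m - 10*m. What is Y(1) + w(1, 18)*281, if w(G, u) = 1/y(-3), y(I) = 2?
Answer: 263/2 ≈ 131.50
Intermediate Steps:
w(G, u) = 1/2
Y(m) = -9*m
Y(1) + w(1, 18)*281 = -9*1 + (1/2)*281 = -9 + 281/2 = 263/2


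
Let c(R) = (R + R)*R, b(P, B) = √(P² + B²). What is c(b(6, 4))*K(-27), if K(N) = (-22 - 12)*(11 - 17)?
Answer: 21216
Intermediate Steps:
b(P, B) = √(B² + P²)
K(N) = 204 (K(N) = -34*(-6) = 204)
c(R) = 2*R² (c(R) = (2*R)*R = 2*R²)
c(b(6, 4))*K(-27) = (2*(√(4² + 6²))²)*204 = (2*(√(16 + 36))²)*204 = (2*(√52)²)*204 = (2*(2*√13)²)*204 = (2*52)*204 = 104*204 = 21216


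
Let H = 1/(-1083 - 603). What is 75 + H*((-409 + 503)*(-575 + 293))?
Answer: 25493/281 ≈ 90.722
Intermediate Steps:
H = -1/1686 (H = 1/(-1686) = -1/1686 ≈ -0.00059312)
75 + H*((-409 + 503)*(-575 + 293)) = 75 - (-409 + 503)*(-575 + 293)/1686 = 75 - 47*(-282)/843 = 75 - 1/1686*(-26508) = 75 + 4418/281 = 25493/281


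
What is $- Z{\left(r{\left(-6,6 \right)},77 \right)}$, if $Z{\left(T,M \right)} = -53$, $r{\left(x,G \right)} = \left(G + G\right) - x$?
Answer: $53$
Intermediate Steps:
$r{\left(x,G \right)} = - x + 2 G$ ($r{\left(x,G \right)} = 2 G - x = - x + 2 G$)
$- Z{\left(r{\left(-6,6 \right)},77 \right)} = \left(-1\right) \left(-53\right) = 53$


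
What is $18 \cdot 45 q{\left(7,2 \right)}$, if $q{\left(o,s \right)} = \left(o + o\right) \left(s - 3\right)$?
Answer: $-11340$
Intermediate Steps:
$q{\left(o,s \right)} = 2 o \left(-3 + s\right)$
$18 \cdot 45 q{\left(7,2 \right)} = 18 \cdot 45 \cdot 2 \cdot 7 \left(-3 + 2\right) = 810 \cdot 2 \cdot 7 \left(-1\right) = 810 \left(-14\right) = -11340$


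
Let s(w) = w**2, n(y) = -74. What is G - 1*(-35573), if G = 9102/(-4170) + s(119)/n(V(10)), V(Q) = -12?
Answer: 1819565237/51430 ≈ 35379.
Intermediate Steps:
G = -9954153/51430 (G = 9102/(-4170) + 119**2/(-74) = 9102*(-1/4170) + 14161*(-1/74) = -1517/695 - 14161/74 = -9954153/51430 ≈ -193.55)
G - 1*(-35573) = -9954153/51430 - 1*(-35573) = -9954153/51430 + 35573 = 1819565237/51430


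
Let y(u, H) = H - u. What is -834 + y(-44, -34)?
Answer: -824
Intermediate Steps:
-834 + y(-44, -34) = -834 + (-34 - 1*(-44)) = -834 + (-34 + 44) = -834 + 10 = -824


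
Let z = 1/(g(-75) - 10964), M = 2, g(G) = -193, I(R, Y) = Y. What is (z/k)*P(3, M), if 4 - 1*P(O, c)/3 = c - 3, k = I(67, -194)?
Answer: 5/721486 ≈ 6.9301e-6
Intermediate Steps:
k = -194
z = -1/11157 (z = 1/(-193 - 10964) = 1/(-11157) = -1/11157 ≈ -8.9630e-5)
P(O, c) = 21 - 3*c (P(O, c) = 12 - 3*(c - 3) = 12 - 3*(-3 + c) = 12 + (9 - 3*c) = 21 - 3*c)
(z/k)*P(3, M) = (-1/11157/(-194))*(21 - 3*2) = (-1/11157*(-1/194))*(21 - 6) = (1/2164458)*15 = 5/721486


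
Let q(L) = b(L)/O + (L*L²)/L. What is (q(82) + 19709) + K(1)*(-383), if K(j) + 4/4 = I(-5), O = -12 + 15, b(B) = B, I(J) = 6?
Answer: 73636/3 ≈ 24545.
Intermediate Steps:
O = 3
q(L) = L² + L/3 (q(L) = L/3 + (L*L²)/L = L*(⅓) + L³/L = L/3 + L² = L² + L/3)
K(j) = 5 (K(j) = -1 + 6 = 5)
(q(82) + 19709) + K(1)*(-383) = (82*(⅓ + 82) + 19709) + 5*(-383) = (82*(247/3) + 19709) - 1915 = (20254/3 + 19709) - 1915 = 79381/3 - 1915 = 73636/3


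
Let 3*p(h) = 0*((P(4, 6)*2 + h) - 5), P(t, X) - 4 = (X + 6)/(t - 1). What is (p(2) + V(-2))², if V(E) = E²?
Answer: 16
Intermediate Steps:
P(t, X) = 4 + (6 + X)/(-1 + t) (P(t, X) = 4 + (X + 6)/(t - 1) = 4 + (6 + X)/(-1 + t))
p(h) = 0 (p(h) = (0*((((2 + 6 + 4*4)/(-1 + 4))*2 + h) - 5))/3 = (0*((((2 + 6 + 16)/3)*2 + h) - 5))/3 = (0*((((⅓)*24)*2 + h) - 5))/3 = (0*((8*2 + h) - 5))/3 = (0*((16 + h) - 5))/3 = (0*(11 + h))/3 = (⅓)*0 = 0)
(p(2) + V(-2))² = (0 + (-2)²)² = (0 + 4)² = 4² = 16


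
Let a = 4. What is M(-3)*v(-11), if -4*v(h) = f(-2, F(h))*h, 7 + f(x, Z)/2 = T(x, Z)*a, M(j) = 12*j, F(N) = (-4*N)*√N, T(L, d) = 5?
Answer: -2574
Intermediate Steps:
F(N) = -4*N^(3/2)
f(x, Z) = 26 (f(x, Z) = -14 + 2*(5*4) = -14 + 2*20 = -14 + 40 = 26)
v(h) = -13*h/2
M(-3)*v(-11) = (12*(-3))*(-13/2*(-11)) = -36*143/2 = -2574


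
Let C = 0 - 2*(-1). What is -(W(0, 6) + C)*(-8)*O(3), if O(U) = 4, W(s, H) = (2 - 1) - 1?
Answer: 64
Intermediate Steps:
W(s, H) = 0 (W(s, H) = 1 - 1 = 0)
C = 2 (C = 0 + 2 = 2)
-(W(0, 6) + C)*(-8)*O(3) = -(0 + 2)*(-8)*4 = -2*(-8)*4 = -(-16)*4 = -1*(-64) = 64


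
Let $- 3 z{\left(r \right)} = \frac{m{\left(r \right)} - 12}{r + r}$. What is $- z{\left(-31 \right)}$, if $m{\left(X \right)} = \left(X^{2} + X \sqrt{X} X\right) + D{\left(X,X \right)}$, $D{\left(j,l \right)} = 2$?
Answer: $- \frac{317}{62} - \frac{31 i \sqrt{31}}{6} \approx -5.1129 - 28.767 i$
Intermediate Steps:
$m{\left(X \right)} = 2 + X^{2} + X^{\frac{5}{2}}$ ($m{\left(X \right)} = \left(X^{2} + X \sqrt{X} X\right) + 2 = \left(X^{2} + X^{\frac{3}{2}} X\right) + 2 = \left(X^{2} + X^{\frac{5}{2}}\right) + 2 = 2 + X^{2} + X^{\frac{5}{2}}$)
$z{\left(r \right)} = - \frac{-10 + r^{2} + r^{\frac{5}{2}}}{6 r}$ ($z{\left(r \right)} = - \frac{\left(\left(2 + r^{2} + r^{\frac{5}{2}}\right) - 12\right) \frac{1}{r + r}}{3} = - \frac{\left(-10 + r^{2} + r^{\frac{5}{2}}\right) \frac{1}{2 r}}{3} = - \frac{\frac{1}{2} \frac{1}{r} \left(-10 + r^{2} + r^{\frac{5}{2}}\right)}{3} = - \frac{-10 + r^{2} + r^{\frac{5}{2}}}{6 r}$)
$- z{\left(-31 \right)} = - \frac{10 - \left(-31\right)^{2} - \left(-31\right)^{\frac{5}{2}}}{6 \left(-31\right)} = - \frac{\left(-1\right) \left(10 - 961 - 961 i \sqrt{31}\right)}{6 \cdot 31} = - \frac{\left(-1\right) \left(-951 - 961 i \sqrt{31}\right)}{6 \cdot 31} = - (\frac{317}{62} + \frac{31 i \sqrt{31}}{6}) = - \frac{317}{62} - \frac{31 i \sqrt{31}}{6}$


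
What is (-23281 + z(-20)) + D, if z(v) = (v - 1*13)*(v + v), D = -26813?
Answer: -48774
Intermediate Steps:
z(v) = 2*v*(-13 + v) (z(v) = (v - 13)*(2*v) = (-13 + v)*(2*v) = 2*v*(-13 + v))
(-23281 + z(-20)) + D = (-23281 + 2*(-20)*(-13 - 20)) - 26813 = (-23281 + 2*(-20)*(-33)) - 26813 = (-23281 + 1320) - 26813 = -21961 - 26813 = -48774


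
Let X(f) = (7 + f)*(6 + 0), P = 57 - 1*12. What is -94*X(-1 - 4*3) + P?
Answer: 3429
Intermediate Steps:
P = 45 (P = 57 - 12 = 45)
X(f) = 42 + 6*f (X(f) = (7 + f)*6 = 42 + 6*f)
-94*X(-1 - 4*3) + P = -94*(42 + 6*(-1 - 4*3)) + 45 = -94*(42 + 6*(-1 - 12)) + 45 = -94*(42 + 6*(-13)) + 45 = -94*(42 - 78) + 45 = -94*(-36) + 45 = 3384 + 45 = 3429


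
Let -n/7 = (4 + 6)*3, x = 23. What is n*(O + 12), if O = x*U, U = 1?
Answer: -7350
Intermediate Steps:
O = 23 (O = 23*1 = 23)
n = -210 (n = -7*(4 + 6)*3 = -70*3 = -7*30 = -210)
n*(O + 12) = -210*(23 + 12) = -210*35 = -7350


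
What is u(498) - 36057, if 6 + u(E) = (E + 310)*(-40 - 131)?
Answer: -174231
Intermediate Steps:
u(E) = -53016 - 171*E (u(E) = -6 + (E + 310)*(-40 - 131) = -6 + (310 + E)*(-171) = -6 + (-53010 - 171*E) = -53016 - 171*E)
u(498) - 36057 = (-53016 - 171*498) - 36057 = (-53016 - 85158) - 36057 = -138174 - 36057 = -174231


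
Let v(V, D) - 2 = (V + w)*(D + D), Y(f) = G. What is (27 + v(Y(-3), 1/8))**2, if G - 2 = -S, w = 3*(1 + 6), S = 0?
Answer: 19321/16 ≈ 1207.6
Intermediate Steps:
w = 21 (w = 3*7 = 21)
G = 2 (G = 2 - 1*0 = 2 + 0 = 2)
Y(f) = 2
v(V, D) = 2 + 2*D*(21 + V) (v(V, D) = 2 + (V + 21)*(D + D) = 2 + (21 + V)*(2*D) = 2 + 2*D*(21 + V))
(27 + v(Y(-3), 1/8))**2 = (27 + (2 + 42/8 + 2*2/8))**2 = (27 + (2 + 42*(1/8) + 2*(1/8)*2))**2 = (27 + (2 + 21/4 + 1/2))**2 = (27 + 31/4)**2 = (139/4)**2 = 19321/16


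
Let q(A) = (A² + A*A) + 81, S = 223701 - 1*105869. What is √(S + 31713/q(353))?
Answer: 11*√60522856965139/249299 ≈ 343.27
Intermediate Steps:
S = 117832 (S = 223701 - 105869 = 117832)
q(A) = 81 + 2*A² (q(A) = (A² + A²) + 81 = 2*A² + 81 = 81 + 2*A²)
√(S + 31713/q(353)) = √(117832 + 31713/(81 + 2*353²)) = √(117832 + 31713/(81 + 2*124609)) = √(117832 + 31713/(81 + 249218)) = √(117832 + 31713/249299) = √(29375431481/249299) = 11*√60522856965139/249299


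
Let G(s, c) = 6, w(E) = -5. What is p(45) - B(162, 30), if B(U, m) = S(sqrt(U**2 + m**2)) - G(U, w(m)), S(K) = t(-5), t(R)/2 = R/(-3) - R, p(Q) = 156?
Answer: 446/3 ≈ 148.67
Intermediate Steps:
t(R) = -8*R/3 (t(R) = 2*(R/(-3) - R) = 2*(R*(-1/3) - R) = 2*(-R/3 - R) = 2*(-4*R/3) = -8*R/3)
S(K) = 40/3 (S(K) = -8/3*(-5) = 40/3)
B(U, m) = 22/3 (B(U, m) = 40/3 - 1*6 = 40/3 - 6 = 22/3)
p(45) - B(162, 30) = 156 - 1*22/3 = 156 - 22/3 = 446/3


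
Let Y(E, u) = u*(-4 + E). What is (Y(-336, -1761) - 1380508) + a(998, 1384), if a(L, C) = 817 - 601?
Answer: -781552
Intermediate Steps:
a(L, C) = 216
(Y(-336, -1761) - 1380508) + a(998, 1384) = (-1761*(-4 - 336) - 1380508) + 216 = (-1761*(-340) - 1380508) + 216 = (598740 - 1380508) + 216 = -781768 + 216 = -781552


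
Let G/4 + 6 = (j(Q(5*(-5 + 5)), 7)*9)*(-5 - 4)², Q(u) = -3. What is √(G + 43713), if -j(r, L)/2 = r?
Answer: √61185 ≈ 247.36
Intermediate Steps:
j(r, L) = -2*r
G = 17472 (G = -24 + 4*((-2*(-3)*9)*(-5 - 4)²) = -24 + 4*((6*9)*(-9)²) = -24 + 4*(54*81) = -24 + 4*4374 = -24 + 17496 = 17472)
√(G + 43713) = √(17472 + 43713) = √61185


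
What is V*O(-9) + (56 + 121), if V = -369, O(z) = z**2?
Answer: -29712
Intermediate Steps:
V*O(-9) + (56 + 121) = -369*(-9)**2 + (56 + 121) = -369*81 + 177 = -29889 + 177 = -29712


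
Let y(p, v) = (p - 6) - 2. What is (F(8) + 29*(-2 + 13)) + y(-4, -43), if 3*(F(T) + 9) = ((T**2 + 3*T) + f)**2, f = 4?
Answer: 9358/3 ≈ 3119.3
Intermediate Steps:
F(T) = -9 + (4 + T**2 + 3*T)**2/3 (F(T) = -9 + ((T**2 + 3*T) + 4)**2/3 = -9 + (4 + T**2 + 3*T)**2/3)
y(p, v) = -8 + p (y(p, v) = (-6 + p) - 2 = -8 + p)
(F(8) + 29*(-2 + 13)) + y(-4, -43) = ((-9 + (4 + 8**2 + 3*8)**2/3) + 29*(-2 + 13)) + (-8 - 4) = ((-9 + (4 + 64 + 24)**2/3) + 29*11) - 12 = ((-9 + (1/3)*92**2) + 319) - 12 = ((-9 + (1/3)*8464) + 319) - 12 = ((-9 + 8464/3) + 319) - 12 = (8437/3 + 319) - 12 = 9394/3 - 12 = 9358/3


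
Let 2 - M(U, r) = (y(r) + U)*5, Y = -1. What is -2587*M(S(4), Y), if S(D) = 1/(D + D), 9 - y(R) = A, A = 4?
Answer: 488943/8 ≈ 61118.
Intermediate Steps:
y(R) = 5 (y(R) = 9 - 1*4 = 9 - 4 = 5)
S(D) = 1/(2*D)
M(U, r) = -23 - 5*U (M(U, r) = 2 - (5 + U)*5 = 2 - (25 + 5*U) = 2 + (-25 - 5*U) = -23 - 5*U)
-2587*M(S(4), Y) = -2587*(-23 - 5/(2*4)) = -2587*(-23 - 5*⅛) = -2587*(-23 - 5/8) = -2587*(-189/8) = 488943/8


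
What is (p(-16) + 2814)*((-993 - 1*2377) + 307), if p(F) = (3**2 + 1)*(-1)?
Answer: -8588652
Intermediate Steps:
p(F) = -10 (p(F) = (9 + 1)*(-1) = 10*(-1) = -10)
(p(-16) + 2814)*((-993 - 1*2377) + 307) = (-10 + 2814)*((-993 - 1*2377) + 307) = 2804*((-993 - 2377) + 307) = 2804*(-3370 + 307) = 2804*(-3063) = -8588652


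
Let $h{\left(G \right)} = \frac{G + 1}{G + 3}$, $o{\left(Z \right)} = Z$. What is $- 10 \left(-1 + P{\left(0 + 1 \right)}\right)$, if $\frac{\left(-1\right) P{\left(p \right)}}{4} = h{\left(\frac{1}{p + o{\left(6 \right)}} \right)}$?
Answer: $\frac{270}{11} \approx 24.545$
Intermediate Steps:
$h{\left(G \right)} = \frac{1 + G}{3 + G}$
$P{\left(p \right)} = - \frac{4 \left(1 + \frac{1}{6 + p}\right)}{3 + \frac{1}{6 + p}}$ ($P{\left(p \right)} = - 4 \frac{1 + \frac{1}{p + 6}}{3 + \frac{1}{p + 6}} = - 4 \frac{1 + \frac{1}{6 + p}}{3 + \frac{1}{6 + p}} = - \frac{4 \left(1 + \frac{1}{6 + p}\right)}{3 + \frac{1}{6 + p}}$)
$- 10 \left(-1 + P{\left(0 + 1 \right)}\right) = - 10 \left(-1 + \frac{4 \left(-7 - \left(0 + 1\right)\right)}{19 + 3 \left(0 + 1\right)}\right) = - 10 \left(-1 + \frac{4 \left(-7 - 1\right)}{19 + 3 \cdot 1}\right) = - 10 \left(-1 + \frac{4 \left(-7 - 1\right)}{19 + 3}\right) = - 10 \left(-1 + 4 \cdot \frac{1}{22} \left(-8\right)\right) = - 10 \left(-1 - \frac{16}{11}\right) = \left(-10\right) \left(- \frac{27}{11}\right) = \frac{270}{11}$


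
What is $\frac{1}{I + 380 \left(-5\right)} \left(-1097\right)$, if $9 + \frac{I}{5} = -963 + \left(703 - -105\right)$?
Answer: $\frac{1097}{2720} \approx 0.40331$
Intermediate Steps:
$I = -820$ ($I = -45 + 5 \left(-963 + \left(703 - -105\right)\right) = -45 + 5 \left(-963 + \left(703 + 105\right)\right) = -45 + 5 \left(-963 + 808\right) = -45 + 5 \left(-155\right) = -45 - 775 = -820$)
$\frac{1}{I + 380 \left(-5\right)} \left(-1097\right) = \frac{1}{-820 + 380 \left(-5\right)} \left(-1097\right) = \frac{1}{-820 - 1900} \left(-1097\right) = \frac{1}{-2720} \left(-1097\right) = \left(- \frac{1}{2720}\right) \left(-1097\right) = \frac{1097}{2720}$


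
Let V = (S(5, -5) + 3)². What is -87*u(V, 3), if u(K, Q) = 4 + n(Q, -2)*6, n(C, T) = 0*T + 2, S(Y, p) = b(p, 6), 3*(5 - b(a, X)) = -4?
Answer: -1392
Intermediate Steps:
b(a, X) = 19/3 (b(a, X) = 5 - ⅓*(-4) = 5 + 4/3 = 19/3)
S(Y, p) = 19/3
n(C, T) = 2 (n(C, T) = 0 + 2 = 2)
V = 784/9 (V = (19/3 + 3)² = (28/3)² = 784/9 ≈ 87.111)
u(K, Q) = 16 (u(K, Q) = 4 + 2*6 = 4 + 12 = 16)
-87*u(V, 3) = -87*16 = -1392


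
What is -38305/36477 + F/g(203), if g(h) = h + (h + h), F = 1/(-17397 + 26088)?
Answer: -3218117386/3064542201 ≈ -1.0501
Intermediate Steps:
F = 1/8691 ≈ 0.00011506
g(h) = 3*h (g(h) = h + 2*h = 3*h)
-38305/36477 + F/g(203) = -38305/36477 + 1/(8691*((3*203))) = -38305*1/36477 + (1/8691)/609 = -38305/36477 + (1/8691)*(1/609) = -38305/36477 + 1/5292819 = -3218117386/3064542201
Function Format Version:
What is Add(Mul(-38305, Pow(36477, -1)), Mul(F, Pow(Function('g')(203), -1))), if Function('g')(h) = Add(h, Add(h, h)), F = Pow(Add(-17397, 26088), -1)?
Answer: Rational(-3218117386, 3064542201) ≈ -1.0501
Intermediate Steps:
F = Rational(1, 8691) (F = Pow(8691, -1) = Rational(1, 8691) ≈ 0.00011506)
Function('g')(h) = Mul(3, h) (Function('g')(h) = Add(h, Mul(2, h)) = Mul(3, h))
Add(Mul(-38305, Pow(36477, -1)), Mul(F, Pow(Function('g')(203), -1))) = Add(Mul(-38305, Pow(36477, -1)), Mul(Rational(1, 8691), Pow(Mul(3, 203), -1))) = Add(Mul(-38305, Rational(1, 36477)), Mul(Rational(1, 8691), Pow(609, -1))) = Add(Rational(-38305, 36477), Mul(Rational(1, 8691), Rational(1, 609))) = Add(Rational(-38305, 36477), Rational(1, 5292819)) = Rational(-3218117386, 3064542201)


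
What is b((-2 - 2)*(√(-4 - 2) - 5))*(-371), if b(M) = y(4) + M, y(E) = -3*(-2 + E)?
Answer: -5194 + 1484*I*√6 ≈ -5194.0 + 3635.0*I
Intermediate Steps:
y(E) = 6 - 3*E
b(M) = -6 + M (b(M) = (6 - 3*4) + M = (6 - 12) + M = -6 + M)
b((-2 - 2)*(√(-4 - 2) - 5))*(-371) = (-6 + (-2 - 2)*(√(-4 - 2) - 5))*(-371) = (-6 - 4*(√(-6) - 5))*(-371) = (-6 - 4*(I*√6 - 5))*(-371) = (-6 - 4*(-5 + I*√6))*(-371) = (-6 + (20 - 4*I*√6))*(-371) = (14 - 4*I*√6)*(-371) = -5194 + 1484*I*√6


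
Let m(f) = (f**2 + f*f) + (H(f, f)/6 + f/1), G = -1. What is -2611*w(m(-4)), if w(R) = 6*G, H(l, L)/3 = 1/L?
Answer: 15666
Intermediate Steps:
H(l, L) = 3/L
m(f) = f + 1/(2*f) + 2*f**2 (m(f) = (f**2 + f*f) + ((3/f)/6 + f/1) = (f**2 + f**2) + ((3/f)*(1/6) + f*1) = 2*f**2 + (1/(2*f) + f) = 2*f**2 + (f + 1/(2*f)) = f + 1/(2*f) + 2*f**2)
w(R) = -6 (w(R) = 6*(-1) = -6)
-2611*w(m(-4)) = -2611*(-6) = 15666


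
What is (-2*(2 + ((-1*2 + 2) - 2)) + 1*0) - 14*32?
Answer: -448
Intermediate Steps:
(-2*(2 + ((-1*2 + 2) - 2)) + 1*0) - 14*32 = (-2*(2 + ((-2 + 2) - 2)) + 0) - 448 = (-2*(2 + (0 - 2)) + 0) - 448 = (-2*(2 - 2) + 0) - 448 = (-2*0 + 0) - 448 = (0 + 0) - 448 = 0 - 448 = -448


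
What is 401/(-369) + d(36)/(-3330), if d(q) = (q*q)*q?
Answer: -1030633/68265 ≈ -15.098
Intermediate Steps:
d(q) = q**3 (d(q) = q**2*q = q**3)
401/(-369) + d(36)/(-3330) = 401/(-369) + 36**3/(-3330) = 401*(-1/369) + 46656*(-1/3330) = -401/369 - 2592/185 = -1030633/68265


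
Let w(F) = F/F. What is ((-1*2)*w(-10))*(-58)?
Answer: 116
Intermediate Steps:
w(F) = 1
((-1*2)*w(-10))*(-58) = (-1*2*1)*(-58) = -2*1*(-58) = -2*(-58) = 116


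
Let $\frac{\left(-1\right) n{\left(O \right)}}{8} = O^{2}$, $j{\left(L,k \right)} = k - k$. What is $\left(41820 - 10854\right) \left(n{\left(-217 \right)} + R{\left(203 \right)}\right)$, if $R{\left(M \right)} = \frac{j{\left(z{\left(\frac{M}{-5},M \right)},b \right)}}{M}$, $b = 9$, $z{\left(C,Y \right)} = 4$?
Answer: $-11665263792$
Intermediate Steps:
$j{\left(L,k \right)} = 0$
$n{\left(O \right)} = - 8 O^{2}$
$R{\left(M \right)} = 0$ ($R{\left(M \right)} = \frac{0}{M} = 0$)
$\left(41820 - 10854\right) \left(n{\left(-217 \right)} + R{\left(203 \right)}\right) = \left(41820 - 10854\right) \left(- 8 \left(-217\right)^{2} + 0\right) = 30966 \left(\left(-8\right) 47089 + 0\right) = 30966 \left(-376712 + 0\right) = 30966 \left(-376712\right) = -11665263792$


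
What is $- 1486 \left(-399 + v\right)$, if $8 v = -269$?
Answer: $\frac{2571523}{4} \approx 6.4288 \cdot 10^{5}$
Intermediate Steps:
$v = - \frac{269}{8}$ ($v = \frac{1}{8} \left(-269\right) = - \frac{269}{8} \approx -33.625$)
$- 1486 \left(-399 + v\right) = - 1486 \left(-399 - \frac{269}{8}\right) = \left(-1486\right) \left(- \frac{3461}{8}\right) = \frac{2571523}{4}$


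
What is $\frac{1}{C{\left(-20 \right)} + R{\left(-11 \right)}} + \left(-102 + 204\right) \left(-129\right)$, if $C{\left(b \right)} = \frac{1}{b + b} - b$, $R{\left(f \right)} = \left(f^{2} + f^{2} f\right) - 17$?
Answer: $- \frac{635281438}{48281} \approx -13158.0$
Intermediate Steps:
$R{\left(f \right)} = -17 + f^{2} + f^{3}$ ($R{\left(f \right)} = \left(f^{2} + f^{3}\right) - 17 = -17 + f^{2} + f^{3}$)
$C{\left(b \right)} = \frac{1}{2 b} - b$
$\frac{1}{C{\left(-20 \right)} + R{\left(-11 \right)}} + \left(-102 + 204\right) \left(-129\right) = \frac{1}{\left(\frac{1}{2 \left(-20\right)} - -20\right) + \left(-17 + \left(-11\right)^{2} + \left(-11\right)^{3}\right)} + \left(-102 + 204\right) \left(-129\right) = \frac{1}{\left(\frac{1}{2} \left(- \frac{1}{20}\right) + 20\right) - 1227} + 102 \left(-129\right) = \frac{1}{\left(- \frac{1}{40} + 20\right) - 1227} - 13158 = \frac{1}{\frac{799}{40} - 1227} - 13158 = \frac{1}{- \frac{48281}{40}} - 13158 = - \frac{40}{48281} - 13158 = - \frac{635281438}{48281}$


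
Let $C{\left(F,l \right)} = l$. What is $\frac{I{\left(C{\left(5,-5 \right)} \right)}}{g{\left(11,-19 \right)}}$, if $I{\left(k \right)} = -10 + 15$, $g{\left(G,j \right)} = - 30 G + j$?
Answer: $- \frac{5}{349} \approx -0.014327$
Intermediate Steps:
$g{\left(G,j \right)} = j - 30 G$
$I{\left(k \right)} = 5$
$\frac{I{\left(C{\left(5,-5 \right)} \right)}}{g{\left(11,-19 \right)}} = \frac{5}{-19 - 330} = \frac{5}{-349} = 5 \left(- \frac{1}{349}\right) = - \frac{5}{349}$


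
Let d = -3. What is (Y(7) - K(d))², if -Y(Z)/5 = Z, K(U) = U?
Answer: 1024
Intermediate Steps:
Y(Z) = -5*Z
(Y(7) - K(d))² = (-5*7 - 1*(-3))² = (-35 + 3)² = (-32)² = 1024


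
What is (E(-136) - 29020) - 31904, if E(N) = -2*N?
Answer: -60652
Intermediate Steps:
(E(-136) - 29020) - 31904 = (-2*(-136) - 29020) - 31904 = (272 - 29020) - 31904 = -28748 - 31904 = -60652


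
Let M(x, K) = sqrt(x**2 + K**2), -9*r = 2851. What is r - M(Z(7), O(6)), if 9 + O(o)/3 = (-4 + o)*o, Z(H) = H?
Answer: -2851/9 - sqrt(130) ≈ -328.18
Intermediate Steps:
r = -2851/9 (r = -1/9*2851 = -2851/9 ≈ -316.78)
O(o) = -27 + 3*o*(-4 + o) (O(o) = -27 + 3*((-4 + o)*o) = -27 + 3*(o*(-4 + o)) = -27 + 3*o*(-4 + o))
M(x, K) = sqrt(K**2 + x**2)
r - M(Z(7), O(6)) = -2851/9 - sqrt((-27 - 12*6 + 3*6**2)**2 + 7**2) = -2851/9 - sqrt((-27 - 72 + 3*36)**2 + 49) = -2851/9 - sqrt((-27 - 72 + 108)**2 + 49) = -2851/9 - sqrt(9**2 + 49) = -2851/9 - sqrt(81 + 49) = -2851/9 - sqrt(130)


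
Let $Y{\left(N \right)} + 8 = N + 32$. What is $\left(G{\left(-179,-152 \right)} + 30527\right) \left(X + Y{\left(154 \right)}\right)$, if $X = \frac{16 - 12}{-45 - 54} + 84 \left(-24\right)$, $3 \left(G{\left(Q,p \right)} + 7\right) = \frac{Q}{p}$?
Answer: $- \frac{115112510447}{2052} \approx -5.6098 \cdot 10^{7}$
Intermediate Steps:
$G{\left(Q,p \right)} = -7 + \frac{Q}{3 p}$ ($G{\left(Q,p \right)} = -7 + \frac{Q \frac{1}{p}}{3} = -7 + \frac{Q}{3 p}$)
$Y{\left(N \right)} = 24 + N$ ($Y{\left(N \right)} = -8 + \left(N + 32\right) = -8 + \left(32 + N\right) = 24 + N$)
$X = - \frac{199588}{99}$ ($X = \frac{4}{-99} - 2016 = 4 \left(- \frac{1}{99}\right) - 2016 = - \frac{4}{99} - 2016 = - \frac{199588}{99} \approx -2016.0$)
$\left(G{\left(-179,-152 \right)} + 30527\right) \left(X + Y{\left(154 \right)}\right) = \left(\left(-7 + \frac{1}{3} \left(-179\right) \frac{1}{-152}\right) + 30527\right) \left(- \frac{199588}{99} + \left(24 + 154\right)\right) = \left(\left(-7 + \frac{1}{3} \left(-179\right) \left(- \frac{1}{152}\right)\right) + 30527\right) \left(- \frac{199588}{99} + 178\right) = \left(\left(-7 + \frac{179}{456}\right) + 30527\right) \left(- \frac{181966}{99}\right) = \left(- \frac{3013}{456} + 30527\right) \left(- \frac{181966}{99}\right) = \frac{13917299}{456} \left(- \frac{181966}{99}\right) = - \frac{115112510447}{2052}$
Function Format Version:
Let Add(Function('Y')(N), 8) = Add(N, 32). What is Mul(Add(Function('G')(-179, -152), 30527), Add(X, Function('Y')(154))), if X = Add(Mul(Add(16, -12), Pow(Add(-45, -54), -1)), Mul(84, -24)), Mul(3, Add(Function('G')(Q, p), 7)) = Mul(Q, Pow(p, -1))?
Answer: Rational(-115112510447, 2052) ≈ -5.6098e+7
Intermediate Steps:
Function('G')(Q, p) = Add(-7, Mul(Rational(1, 3), Q, Pow(p, -1))) (Function('G')(Q, p) = Add(-7, Mul(Rational(1, 3), Mul(Q, Pow(p, -1)))) = Add(-7, Mul(Rational(1, 3), Q, Pow(p, -1))))
Function('Y')(N) = Add(24, N) (Function('Y')(N) = Add(-8, Add(N, 32)) = Add(-8, Add(32, N)) = Add(24, N))
X = Rational(-199588, 99) (X = Add(Mul(4, Pow(-99, -1)), -2016) = Add(Mul(4, Rational(-1, 99)), -2016) = Add(Rational(-4, 99), -2016) = Rational(-199588, 99) ≈ -2016.0)
Mul(Add(Function('G')(-179, -152), 30527), Add(X, Function('Y')(154))) = Mul(Add(Add(-7, Mul(Rational(1, 3), -179, Pow(-152, -1))), 30527), Add(Rational(-199588, 99), Add(24, 154))) = Mul(Add(Add(-7, Mul(Rational(1, 3), -179, Rational(-1, 152))), 30527), Add(Rational(-199588, 99), 178)) = Mul(Add(Add(-7, Rational(179, 456)), 30527), Rational(-181966, 99)) = Mul(Add(Rational(-3013, 456), 30527), Rational(-181966, 99)) = Mul(Rational(13917299, 456), Rational(-181966, 99)) = Rational(-115112510447, 2052)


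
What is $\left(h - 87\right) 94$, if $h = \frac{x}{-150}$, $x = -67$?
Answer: $- \frac{610201}{75} \approx -8136.0$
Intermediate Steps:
$h = \frac{67}{150}$ ($h = - \frac{67}{-150} = \left(-67\right) \left(- \frac{1}{150}\right) = \frac{67}{150} \approx 0.44667$)
$\left(h - 87\right) 94 = \left(\frac{67}{150} - 87\right) 94 = \left(- \frac{12983}{150}\right) 94 = - \frac{610201}{75}$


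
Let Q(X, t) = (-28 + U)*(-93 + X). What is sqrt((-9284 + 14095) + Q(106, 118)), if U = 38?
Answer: 9*sqrt(61) ≈ 70.292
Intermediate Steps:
Q(X, t) = -930 + 10*X (Q(X, t) = (-28 + 38)*(-93 + X) = 10*(-93 + X) = -930 + 10*X)
sqrt((-9284 + 14095) + Q(106, 118)) = sqrt((-9284 + 14095) + (-930 + 10*106)) = sqrt(4811 + (-930 + 1060)) = sqrt(4811 + 130) = sqrt(4941) = 9*sqrt(61)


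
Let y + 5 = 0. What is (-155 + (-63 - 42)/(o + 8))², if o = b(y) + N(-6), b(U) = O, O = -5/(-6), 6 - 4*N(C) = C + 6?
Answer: 26214400/961 ≈ 27278.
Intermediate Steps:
y = -5 (y = -5 + 0 = -5)
N(C) = -C/4 (N(C) = 3/2 - (C + 6)/4 = 3/2 - (6 + C)/4 = 3/2 + (-3/2 - C/4) = -C/4)
O = ⅚ (O = -5*(-⅙) = ⅚ ≈ 0.83333)
b(U) = ⅚
o = 7/3 (o = ⅚ - ¼*(-6) = ⅚ + 3/2 = 7/3 ≈ 2.3333)
(-155 + (-63 - 42)/(o + 8))² = (-155 + (-63 - 42)/(7/3 + 8))² = (-155 - 105/31/3)² = (-155 - 105*3/31)² = (-155 - 315/31)² = (-5120/31)² = 26214400/961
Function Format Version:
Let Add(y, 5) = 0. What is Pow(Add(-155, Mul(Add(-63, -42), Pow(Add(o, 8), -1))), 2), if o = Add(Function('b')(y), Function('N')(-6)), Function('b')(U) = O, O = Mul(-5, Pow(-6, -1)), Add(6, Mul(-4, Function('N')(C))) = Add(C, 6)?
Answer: Rational(26214400, 961) ≈ 27278.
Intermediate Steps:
y = -5 (y = Add(-5, 0) = -5)
Function('N')(C) = Mul(Rational(-1, 4), C) (Function('N')(C) = Add(Rational(3, 2), Mul(Rational(-1, 4), Add(C, 6))) = Add(Rational(3, 2), Mul(Rational(-1, 4), Add(6, C))) = Add(Rational(3, 2), Add(Rational(-3, 2), Mul(Rational(-1, 4), C))) = Mul(Rational(-1, 4), C))
O = Rational(5, 6) (O = Mul(-5, Rational(-1, 6)) = Rational(5, 6) ≈ 0.83333)
Function('b')(U) = Rational(5, 6)
o = Rational(7, 3) (o = Add(Rational(5, 6), Mul(Rational(-1, 4), -6)) = Add(Rational(5, 6), Rational(3, 2)) = Rational(7, 3) ≈ 2.3333)
Pow(Add(-155, Mul(Add(-63, -42), Pow(Add(o, 8), -1))), 2) = Pow(Add(-155, Mul(Add(-63, -42), Pow(Add(Rational(7, 3), 8), -1))), 2) = Pow(Add(-155, Mul(-105, Pow(Rational(31, 3), -1))), 2) = Pow(Add(-155, Mul(-105, Rational(3, 31))), 2) = Pow(Add(-155, Rational(-315, 31)), 2) = Pow(Rational(-5120, 31), 2) = Rational(26214400, 961)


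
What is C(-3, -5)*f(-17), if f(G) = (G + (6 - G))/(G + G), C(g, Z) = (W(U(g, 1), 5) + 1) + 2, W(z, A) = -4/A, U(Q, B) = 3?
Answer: -33/85 ≈ -0.38824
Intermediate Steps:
C(g, Z) = 11/5 (C(g, Z) = (-4/5 + 1) + 2 = 1/5 + 2 = 11/5)
f(G) = 3/G (f(G) = 6/((2*G)) = 6*(1/(2*G)) = 3/G)
C(-3, -5)*f(-17) = 11*(3/(-17))/5 = 11*(3*(-1/17))/5 = (11/5)*(-3/17) = -33/85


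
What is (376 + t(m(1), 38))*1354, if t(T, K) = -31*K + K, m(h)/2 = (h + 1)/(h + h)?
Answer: -1034456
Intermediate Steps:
m(h) = (1 + h)/h (m(h) = 2*((h + 1)/(h + h)) = 2*((1 + h)/((2*h))) = 2*((1 + h)*(1/(2*h))) = 2*((1 + h)/(2*h)) = (1 + h)/h)
t(T, K) = -30*K
(376 + t(m(1), 38))*1354 = (376 - 30*38)*1354 = (376 - 1140)*1354 = -764*1354 = -1034456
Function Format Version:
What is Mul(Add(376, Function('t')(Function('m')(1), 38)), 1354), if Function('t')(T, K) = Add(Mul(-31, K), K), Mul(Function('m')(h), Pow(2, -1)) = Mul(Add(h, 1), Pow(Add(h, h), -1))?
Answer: -1034456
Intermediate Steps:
Function('m')(h) = Mul(Pow(h, -1), Add(1, h)) (Function('m')(h) = Mul(2, Mul(Add(h, 1), Pow(Add(h, h), -1))) = Mul(2, Mul(Add(1, h), Pow(Mul(2, h), -1))) = Mul(2, Mul(Add(1, h), Mul(Rational(1, 2), Pow(h, -1)))) = Mul(2, Mul(Rational(1, 2), Pow(h, -1), Add(1, h))) = Mul(Pow(h, -1), Add(1, h)))
Function('t')(T, K) = Mul(-30, K)
Mul(Add(376, Function('t')(Function('m')(1), 38)), 1354) = Mul(Add(376, Mul(-30, 38)), 1354) = Mul(Add(376, -1140), 1354) = Mul(-764, 1354) = -1034456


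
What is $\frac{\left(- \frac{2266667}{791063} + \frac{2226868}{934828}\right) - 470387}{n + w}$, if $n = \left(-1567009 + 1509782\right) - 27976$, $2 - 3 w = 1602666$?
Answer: $\frac{20068571117474715}{26427066468877361} \approx 0.75939$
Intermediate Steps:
$w = - \frac{1602664}{3}$ ($w = \frac{2}{3} - 534222 = - \frac{1602664}{3} \approx -5.3422 \cdot 10^{5}$)
$n = -85203$ ($n = -57227 - 27976 = -85203$)
$\frac{\left(- \frac{2266667}{791063} + \frac{2226868}{934828}\right) - 470387}{n + w} = \frac{\left(- \frac{2266667}{791063} + \frac{2226868}{934828}\right) - 470387}{-85203 - \frac{1602664}{3}} = \frac{\left(\left(-2266667\right) \frac{1}{791063} + 2226868 \cdot \frac{1}{934828}\right) - 470387}{- \frac{1858273}{3}} = \left(\left(- \frac{174359}{60851} + \frac{556717}{233707}\right) - 470387\right) \left(- \frac{3}{1858273}\right) = \left(- \frac{6872132646}{14221304657} - 470387\right) \left(- \frac{3}{1858273}\right) = \left(- \frac{6689523705824905}{14221304657}\right) \left(- \frac{3}{1858273}\right) = \frac{20068571117474715}{26427066468877361}$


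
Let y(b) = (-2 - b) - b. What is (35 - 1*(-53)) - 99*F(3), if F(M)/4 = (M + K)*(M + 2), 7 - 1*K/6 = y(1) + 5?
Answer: -77132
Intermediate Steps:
y(b) = -2 - 2*b
K = 36 (K = 42 - 6*((-2 - 2*1) + 5) = 42 - 6*((-2 - 2) + 5) = 42 - 6*(-4 + 5) = 42 - 6*1 = 42 - 6 = 36)
F(M) = 4*(2 + M)*(36 + M) (F(M) = 4*((M + 36)*(M + 2)) = 4*((36 + M)*(2 + M)) = 4*((2 + M)*(36 + M)) = 4*(2 + M)*(36 + M))
(35 - 1*(-53)) - 99*F(3) = (35 - 1*(-53)) - 99*(288 + 4*3² + 152*3) = (35 + 53) - 99*(288 + 4*9 + 456) = 88 - 99*(288 + 36 + 456) = 88 - 99*780 = 88 - 77220 = -77132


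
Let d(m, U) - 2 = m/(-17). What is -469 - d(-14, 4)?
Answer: -8021/17 ≈ -471.82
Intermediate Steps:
d(m, U) = 2 - m/17 (d(m, U) = 2 + m/(-17) = 2 + m*(-1/17) = 2 - m/17)
-469 - d(-14, 4) = -469 - (2 - 1/17*(-14)) = -469 - (2 + 14/17) = -469 - 1*48/17 = -469 - 48/17 = -8021/17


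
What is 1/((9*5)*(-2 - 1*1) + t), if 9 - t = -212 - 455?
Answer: 1/541 ≈ 0.0018484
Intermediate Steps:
t = 676 (t = 9 - (-212 - 455) = 9 - 1*(-667) = 9 + 667 = 676)
1/((9*5)*(-2 - 1*1) + t) = 1/((9*5)*(-2 - 1*1) + 676) = 1/(45*(-2 - 1) + 676) = 1/(45*(-3) + 676) = 1/(-135 + 676) = 1/541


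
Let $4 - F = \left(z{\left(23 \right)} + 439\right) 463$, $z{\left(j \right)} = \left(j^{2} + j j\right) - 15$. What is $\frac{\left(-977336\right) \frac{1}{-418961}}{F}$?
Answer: $- \frac{488668}{143737558841} \approx -3.3997 \cdot 10^{-6}$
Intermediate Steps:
$z{\left(j \right)} = -15 + 2 j^{2}$ ($z{\left(j \right)} = \left(j^{2} + j^{2}\right) - 15 = 2 j^{2} - 15 = -15 + 2 j^{2}$)
$F = -686162$ ($F = 4 - \left(\left(-15 + 2 \cdot 23^{2}\right) + 439\right) 463 = 4 - \left(\left(-15 + 2 \cdot 529\right) + 439\right) 463 = 4 - \left(\left(-15 + 1058\right) + 439\right) 463 = 4 - \left(1043 + 439\right) 463 = 4 - 1482 \cdot 463 = 4 - 686166 = -686162$)
$\frac{\left(-977336\right) \frac{1}{-418961}}{F} = \frac{\left(-977336\right) \frac{1}{-418961}}{-686162} = \left(-977336\right) \left(- \frac{1}{418961}\right) \left(- \frac{1}{686162}\right) = \frac{977336}{418961} \left(- \frac{1}{686162}\right) = - \frac{488668}{143737558841}$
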